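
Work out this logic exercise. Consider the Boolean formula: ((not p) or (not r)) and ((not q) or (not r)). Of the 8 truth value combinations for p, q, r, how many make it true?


Evaluate all 8 assignments for p, q, r:
p=0, q=0, r=0: 1
p=0, q=0, r=1: 1
p=0, q=1, r=0: 1
p=0, q=1, r=1: 0
p=1, q=0, r=0: 1
p=1, q=0, r=1: 0
p=1, q=1, r=0: 1
p=1, q=1, r=1: 0
Satisfying count = 5

5


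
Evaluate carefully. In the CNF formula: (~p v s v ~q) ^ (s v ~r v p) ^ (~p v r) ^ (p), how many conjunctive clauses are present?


A CNF formula is a conjunction of clauses.
Clauses are separated by ^.
Counting the conjuncts: 4 clauses.

4


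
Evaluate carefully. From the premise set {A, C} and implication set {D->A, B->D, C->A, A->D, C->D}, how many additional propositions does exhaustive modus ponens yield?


Initial facts: {A, C}
Apply modus ponens to closure:
  A and A->D  =>  D
Final known: {A, C, D}
New propositions: {D}
Count = 1

1


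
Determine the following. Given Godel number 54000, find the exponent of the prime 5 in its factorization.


Factorize 54000 by dividing by 5 repeatedly.
Division steps: 5 divides 54000 exactly 3 time(s).
Exponent of 5 = 3

3


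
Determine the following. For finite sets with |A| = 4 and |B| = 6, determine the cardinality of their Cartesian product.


The Cartesian product A x B contains all ordered pairs (a, b).
|A x B| = |A| * |B| = 4 * 6 = 24

24


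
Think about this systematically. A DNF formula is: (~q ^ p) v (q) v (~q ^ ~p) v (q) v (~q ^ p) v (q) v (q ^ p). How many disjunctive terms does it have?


A DNF formula is a disjunction of terms (conjunctions).
Terms are separated by v.
Counting the disjuncts: 7 terms.

7


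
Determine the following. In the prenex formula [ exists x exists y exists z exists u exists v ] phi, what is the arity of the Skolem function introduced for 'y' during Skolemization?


Quantifier prefix: exists x exists y exists z exists u exists v
'y' is existentially quantified at position 2.
No universal quantifiers precede it.
Skolem function arity = 0 (a Skolem constant)

0


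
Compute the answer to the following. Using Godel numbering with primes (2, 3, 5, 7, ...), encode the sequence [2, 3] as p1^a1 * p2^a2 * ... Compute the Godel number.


Encode each element as an exponent of the corresponding prime:
  2^2 = 4
  3^3 = 27
Product = 4 * 27 = 108

108


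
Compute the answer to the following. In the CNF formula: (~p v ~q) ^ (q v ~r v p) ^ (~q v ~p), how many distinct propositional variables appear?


Identify each variable that appears in the formula.
Variables found: p, q, r
Count = 3

3


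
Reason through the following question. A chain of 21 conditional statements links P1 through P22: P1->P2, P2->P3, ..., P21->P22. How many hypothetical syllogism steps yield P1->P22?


With 21 implications in a chain connecting 22 propositions:
P1->P2, P2->P3, ..., P21->P22
Steps needed = (number of implications) - 1 = 21 - 1 = 20

20


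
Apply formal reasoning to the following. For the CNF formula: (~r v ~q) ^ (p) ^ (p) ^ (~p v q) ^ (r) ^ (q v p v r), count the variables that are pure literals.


Check each variable for pure literal status:
p: mixed (not pure)
q: mixed (not pure)
r: mixed (not pure)
Pure literal count = 0

0


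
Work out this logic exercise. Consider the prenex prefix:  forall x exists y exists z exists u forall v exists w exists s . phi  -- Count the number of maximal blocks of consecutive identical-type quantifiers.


Quantifier-type sequence: A E E E A E E  (A=forall, E=exists)
Group into maximal same-type runs:
  Ax1 | Ex3 | Ax1 | Ex2
Number of blocks = 4

4


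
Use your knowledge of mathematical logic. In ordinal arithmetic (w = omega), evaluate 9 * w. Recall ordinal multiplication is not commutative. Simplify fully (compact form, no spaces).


Compute 9 * w.
Ordinal * is associative and left-distributive over +, but NOT commutative; for finite n>1, n*w = w but w*n stays w*n.
For finite n>0, n * w = sup{n*k : k<w} = w. So 9 * w = w.
Result = w

w


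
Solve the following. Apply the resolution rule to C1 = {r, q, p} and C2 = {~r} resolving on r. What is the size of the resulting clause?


Remove r from C1 and ~r from C2.
C1 remainder: {q, p}
C2 remainder: {}
Union (resolvent): {p, q}
Resolvent has 2 literal(s).

2


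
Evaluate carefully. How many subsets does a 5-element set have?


The power set of a set with n elements has 2^n elements.
|P(S)| = 2^5 = 32

32


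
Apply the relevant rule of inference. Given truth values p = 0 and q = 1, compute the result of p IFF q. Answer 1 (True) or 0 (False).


p = 0, q = 1
Operation: p IFF q
Evaluate: 0 IFF 1 = 0

0


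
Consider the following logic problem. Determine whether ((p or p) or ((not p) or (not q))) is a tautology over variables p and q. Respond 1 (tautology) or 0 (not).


Check all 4 assignments:
p=0, q=0: 1
p=0, q=1: 1
p=1, q=0: 1
p=1, q=1: 1
Satisfying count = 4/4.
Tautology iff count = 4: yes.

1


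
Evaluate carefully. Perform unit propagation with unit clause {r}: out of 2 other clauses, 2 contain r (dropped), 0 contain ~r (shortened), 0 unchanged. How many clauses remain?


Satisfied (removed): 2
Shortened (remain): 0
Unchanged (remain): 0
Remaining = 0 + 0 = 0

0


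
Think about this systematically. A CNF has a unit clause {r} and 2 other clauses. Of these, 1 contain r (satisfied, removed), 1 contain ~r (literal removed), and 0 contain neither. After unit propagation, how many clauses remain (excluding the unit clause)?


Satisfied (removed): 1
Shortened (remain): 1
Unchanged (remain): 0
Remaining = 1 + 0 = 1

1


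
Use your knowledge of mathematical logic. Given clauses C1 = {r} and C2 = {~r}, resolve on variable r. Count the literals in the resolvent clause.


Remove r from C1 and ~r from C2.
C1 remainder: {}
C2 remainder: {}
Union (resolvent): {} (empty clause)
Resolvent has 0 literal(s).

0


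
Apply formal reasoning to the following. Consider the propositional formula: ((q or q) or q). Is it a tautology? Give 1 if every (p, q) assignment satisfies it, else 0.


Check all 4 assignments:
p=0, q=0: 0
p=0, q=1: 1
p=1, q=0: 0
p=1, q=1: 1
Satisfying count = 2/4.
Tautology iff count = 4: no.

0


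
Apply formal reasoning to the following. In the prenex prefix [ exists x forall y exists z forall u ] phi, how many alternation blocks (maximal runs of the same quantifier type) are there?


Quantifier-type sequence: E A E A  (A=forall, E=exists)
Group into maximal same-type runs:
  Ex1 | Ax1 | Ex1 | Ax1
Number of blocks = 4

4


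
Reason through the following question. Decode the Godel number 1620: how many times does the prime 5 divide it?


Factorize 1620 by dividing by 5 repeatedly.
Division steps: 5 divides 1620 exactly 1 time(s).
Exponent of 5 = 1

1


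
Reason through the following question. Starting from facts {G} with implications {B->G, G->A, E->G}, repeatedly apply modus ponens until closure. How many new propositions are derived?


Initial facts: {G}
Apply modus ponens to closure:
  G and G->A  =>  A
Final known: {A, G}
New propositions: {A}
Count = 1

1


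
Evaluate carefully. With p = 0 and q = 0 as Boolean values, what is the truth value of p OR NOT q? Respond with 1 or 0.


p = 0, q = 0
Operation: p OR NOT q
Evaluate: 0 OR NOT 0 = 1

1


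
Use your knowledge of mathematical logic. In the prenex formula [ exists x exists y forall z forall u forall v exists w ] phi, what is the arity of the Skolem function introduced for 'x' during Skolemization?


Quantifier prefix: exists x exists y forall z forall u forall v exists w
'x' is existentially quantified at position 1.
No universal quantifiers precede it.
Skolem function arity = 0 (a Skolem constant)

0


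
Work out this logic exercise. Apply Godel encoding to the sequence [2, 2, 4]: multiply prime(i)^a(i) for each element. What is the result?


Encode each element as an exponent of the corresponding prime:
  2^2 = 4
  3^2 = 9
  5^4 = 625
Product = 4 * 9 * 625 = 22500

22500


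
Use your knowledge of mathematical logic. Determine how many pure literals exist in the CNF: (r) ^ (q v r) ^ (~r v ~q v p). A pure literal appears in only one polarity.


Check each variable for pure literal status:
p: pure positive
q: mixed (not pure)
r: mixed (not pure)
Pure literal count = 1

1


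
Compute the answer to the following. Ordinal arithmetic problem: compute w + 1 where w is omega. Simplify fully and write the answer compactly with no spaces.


Compute w + 1.
Ordinal + is associative but NOT commutative; for finite n>0, n + w = w but w + n stays w+n.
w + 1 is already in normal form (a successor ordinal beyond w).
Result = w+1

w+1


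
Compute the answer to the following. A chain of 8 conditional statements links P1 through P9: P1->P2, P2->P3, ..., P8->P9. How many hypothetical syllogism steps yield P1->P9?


With 8 implications in a chain connecting 9 propositions:
P1->P2, P2->P3, ..., P8->P9
Steps needed = (number of implications) - 1 = 8 - 1 = 7

7


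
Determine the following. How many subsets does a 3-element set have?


The power set of a set with n elements has 2^n elements.
|P(S)| = 2^3 = 8

8


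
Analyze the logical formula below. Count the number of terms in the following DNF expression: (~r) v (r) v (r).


A DNF formula is a disjunction of terms (conjunctions).
Terms are separated by v.
Counting the disjuncts: 3 terms.

3


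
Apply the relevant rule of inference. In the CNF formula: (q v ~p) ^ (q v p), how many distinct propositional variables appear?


Identify each variable that appears in the formula.
Variables found: p, q
Count = 2

2


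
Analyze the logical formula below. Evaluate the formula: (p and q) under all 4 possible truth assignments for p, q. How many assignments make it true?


Check all 4 assignments:
p=0, q=0: 0
p=0, q=1: 0
p=1, q=0: 0
p=1, q=1: 1
Count of True = 1

1


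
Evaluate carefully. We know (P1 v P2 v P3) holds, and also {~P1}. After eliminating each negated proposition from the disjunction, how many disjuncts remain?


Original disjuncts (3): P1, P2, P3
Negated (eliminate): ~P1
Remaining disjuncts: P2, P3
Count = 3 - 1 = 2

2


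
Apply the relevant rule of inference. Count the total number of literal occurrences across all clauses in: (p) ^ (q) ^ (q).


Counting literals in each clause:
Clause 1: 1 literal(s)
Clause 2: 1 literal(s)
Clause 3: 1 literal(s)
Total = 3

3


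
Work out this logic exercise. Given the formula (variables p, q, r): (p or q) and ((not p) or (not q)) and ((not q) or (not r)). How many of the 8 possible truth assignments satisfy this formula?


Evaluate all 8 assignments for p, q, r:
p=0, q=0, r=0: 0
p=0, q=0, r=1: 0
p=0, q=1, r=0: 1
p=0, q=1, r=1: 0
p=1, q=0, r=0: 1
p=1, q=0, r=1: 1
p=1, q=1, r=0: 0
p=1, q=1, r=1: 0
Satisfying count = 3

3


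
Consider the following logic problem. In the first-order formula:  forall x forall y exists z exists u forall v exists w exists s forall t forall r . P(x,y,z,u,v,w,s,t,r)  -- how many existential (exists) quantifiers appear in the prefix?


Quantifier prefix: forall x forall y exists z exists u forall v exists w exists s forall t forall r
Mark each quantifier type:
  U U E E U E E U U
Universal count = 5, Existential count = 4
Asked for existential (exists) quantifiers: 4

4


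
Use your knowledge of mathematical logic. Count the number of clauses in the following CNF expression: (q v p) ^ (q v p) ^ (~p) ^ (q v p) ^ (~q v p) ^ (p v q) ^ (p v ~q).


A CNF formula is a conjunction of clauses.
Clauses are separated by ^.
Counting the conjuncts: 7 clauses.

7


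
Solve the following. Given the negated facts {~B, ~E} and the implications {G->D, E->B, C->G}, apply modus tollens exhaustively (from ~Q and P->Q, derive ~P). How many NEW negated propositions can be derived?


Initial negated facts: {~B, ~E}
Apply modus tollens to closure:
  (no implication fires)
Final negated: {~B, ~E}
New negations: {(none)}
Count = 0

0


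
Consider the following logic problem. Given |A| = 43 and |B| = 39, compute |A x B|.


The Cartesian product A x B contains all ordered pairs (a, b).
|A x B| = |A| * |B| = 43 * 39 = 1677

1677


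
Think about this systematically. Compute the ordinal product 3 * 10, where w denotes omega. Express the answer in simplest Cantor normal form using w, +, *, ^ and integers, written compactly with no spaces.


Compute 3 * 10.
Ordinal * is associative and left-distributive over +, but NOT commutative; for finite n>1, n*w = w but w*n stays w*n.
Both finite; ordinal * agrees with natural *: 3 * 10 = 30.
Result = 30

30


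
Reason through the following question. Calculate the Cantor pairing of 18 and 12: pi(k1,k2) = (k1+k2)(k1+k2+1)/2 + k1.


k1 + k2 = 30
(k1+k2)(k1+k2+1)/2 = 30 * 31 / 2 = 465
pi = 465 + 18 = 483

483


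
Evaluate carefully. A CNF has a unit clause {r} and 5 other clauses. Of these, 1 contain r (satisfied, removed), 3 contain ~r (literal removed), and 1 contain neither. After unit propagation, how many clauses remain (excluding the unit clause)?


Satisfied (removed): 1
Shortened (remain): 3
Unchanged (remain): 1
Remaining = 3 + 1 = 4

4


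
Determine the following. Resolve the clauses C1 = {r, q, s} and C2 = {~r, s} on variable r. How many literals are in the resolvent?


Remove r from C1 and ~r from C2.
C1 remainder: {q, s}
C2 remainder: {s}
Union (resolvent): {q, s}
Resolvent has 2 literal(s).

2


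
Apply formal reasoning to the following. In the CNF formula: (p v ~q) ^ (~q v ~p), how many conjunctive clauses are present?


A CNF formula is a conjunction of clauses.
Clauses are separated by ^.
Counting the conjuncts: 2 clauses.

2


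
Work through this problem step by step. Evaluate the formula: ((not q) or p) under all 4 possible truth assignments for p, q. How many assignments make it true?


Check all 4 assignments:
p=0, q=0: 1
p=0, q=1: 0
p=1, q=0: 1
p=1, q=1: 1
Count of True = 3

3


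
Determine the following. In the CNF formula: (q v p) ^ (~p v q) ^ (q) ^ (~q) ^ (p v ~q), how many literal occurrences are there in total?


Counting literals in each clause:
Clause 1: 2 literal(s)
Clause 2: 2 literal(s)
Clause 3: 1 literal(s)
Clause 4: 1 literal(s)
Clause 5: 2 literal(s)
Total = 8

8


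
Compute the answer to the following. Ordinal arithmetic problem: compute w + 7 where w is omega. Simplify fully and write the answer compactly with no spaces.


Compute w + 7.
Ordinal + is associative but NOT commutative; for finite n>0, n + w = w but w + n stays w+n.
w + 7 is already in normal form (a successor ordinal beyond w).
Result = w+7

w+7


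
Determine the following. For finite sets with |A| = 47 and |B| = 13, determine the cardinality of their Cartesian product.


The Cartesian product A x B contains all ordered pairs (a, b).
|A x B| = |A| * |B| = 47 * 13 = 611

611


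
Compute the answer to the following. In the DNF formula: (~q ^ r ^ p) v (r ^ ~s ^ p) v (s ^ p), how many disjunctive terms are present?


A DNF formula is a disjunction of terms (conjunctions).
Terms are separated by v.
Counting the disjuncts: 3 terms.

3


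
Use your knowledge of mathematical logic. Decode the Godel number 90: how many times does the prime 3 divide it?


Factorize 90 by dividing by 3 repeatedly.
Division steps: 3 divides 90 exactly 2 time(s).
Exponent of 3 = 2

2


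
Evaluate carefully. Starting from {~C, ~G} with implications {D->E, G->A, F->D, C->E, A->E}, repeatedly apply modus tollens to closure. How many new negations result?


Initial negated facts: {~C, ~G}
Apply modus tollens to closure:
  (no implication fires)
Final negated: {~C, ~G}
New negations: {(none)}
Count = 0

0


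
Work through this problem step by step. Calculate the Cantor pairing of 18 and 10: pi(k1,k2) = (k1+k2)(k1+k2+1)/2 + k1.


k1 + k2 = 28
(k1+k2)(k1+k2+1)/2 = 28 * 29 / 2 = 406
pi = 406 + 18 = 424

424


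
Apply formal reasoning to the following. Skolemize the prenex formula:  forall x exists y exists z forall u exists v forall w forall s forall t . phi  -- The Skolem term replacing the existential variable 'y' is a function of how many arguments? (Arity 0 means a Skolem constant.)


Quantifier prefix: forall x exists y exists z forall u exists v forall w forall s forall t
'y' is existentially quantified at position 2.
Universal variables preceding it: x
Skolem function arity = 1

1


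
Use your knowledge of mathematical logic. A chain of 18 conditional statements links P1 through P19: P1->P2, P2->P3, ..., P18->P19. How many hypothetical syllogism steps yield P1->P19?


With 18 implications in a chain connecting 19 propositions:
P1->P2, P2->P3, ..., P18->P19
Steps needed = (number of implications) - 1 = 18 - 1 = 17

17


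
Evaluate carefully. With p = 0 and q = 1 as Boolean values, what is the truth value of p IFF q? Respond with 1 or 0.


p = 0, q = 1
Operation: p IFF q
Evaluate: 0 IFF 1 = 0

0


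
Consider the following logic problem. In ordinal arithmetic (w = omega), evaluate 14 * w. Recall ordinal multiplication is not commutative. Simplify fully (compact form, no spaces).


Compute 14 * w.
Ordinal * is associative and left-distributive over +, but NOT commutative; for finite n>1, n*w = w but w*n stays w*n.
For finite n>0, n * w = sup{n*k : k<w} = w. So 14 * w = w.
Result = w

w


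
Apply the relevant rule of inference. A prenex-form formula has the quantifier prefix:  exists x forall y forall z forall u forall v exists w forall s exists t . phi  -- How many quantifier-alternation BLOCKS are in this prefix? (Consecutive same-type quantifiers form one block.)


Quantifier-type sequence: E A A A A E A E  (A=forall, E=exists)
Group into maximal same-type runs:
  Ex1 | Ax4 | Ex1 | Ax1 | Ex1
Number of blocks = 5

5


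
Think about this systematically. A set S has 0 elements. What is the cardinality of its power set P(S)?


The power set of a set with n elements has 2^n elements.
|P(S)| = 2^0 = 1

1


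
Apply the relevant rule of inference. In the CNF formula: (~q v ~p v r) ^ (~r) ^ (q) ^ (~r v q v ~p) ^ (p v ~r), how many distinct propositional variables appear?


Identify each variable that appears in the formula.
Variables found: p, q, r
Count = 3

3


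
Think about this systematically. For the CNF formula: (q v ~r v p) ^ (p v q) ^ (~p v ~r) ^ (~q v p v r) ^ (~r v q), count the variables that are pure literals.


Check each variable for pure literal status:
p: mixed (not pure)
q: mixed (not pure)
r: mixed (not pure)
Pure literal count = 0

0


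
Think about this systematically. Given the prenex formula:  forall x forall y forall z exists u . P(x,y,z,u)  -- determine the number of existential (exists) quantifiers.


Quantifier prefix: forall x forall y forall z exists u
Mark each quantifier type:
  U U U E
Universal count = 3, Existential count = 1
Asked for existential (exists) quantifiers: 1

1


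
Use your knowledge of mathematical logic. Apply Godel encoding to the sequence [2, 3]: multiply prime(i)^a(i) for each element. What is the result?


Encode each element as an exponent of the corresponding prime:
  2^2 = 4
  3^3 = 27
Product = 4 * 27 = 108

108


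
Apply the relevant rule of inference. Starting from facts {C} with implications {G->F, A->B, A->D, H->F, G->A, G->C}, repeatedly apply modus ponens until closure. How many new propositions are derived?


Initial facts: {C}
Apply modus ponens to closure:
  (no implication fires)
Final known: {C}
New propositions: {(none)}
Count = 0

0


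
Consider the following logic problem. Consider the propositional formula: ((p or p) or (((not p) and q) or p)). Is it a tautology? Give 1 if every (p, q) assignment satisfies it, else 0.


Check all 4 assignments:
p=0, q=0: 0
p=0, q=1: 1
p=1, q=0: 1
p=1, q=1: 1
Satisfying count = 3/4.
Tautology iff count = 4: no.

0


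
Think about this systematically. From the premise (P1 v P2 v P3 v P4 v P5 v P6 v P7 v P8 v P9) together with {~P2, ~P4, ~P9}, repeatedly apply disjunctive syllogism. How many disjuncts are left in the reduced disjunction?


Original disjuncts (9): P1, P2, P3, P4, P5, P6, P7, P8, P9
Negated (eliminate): ~P2, ~P4, ~P9
Remaining disjuncts: P1, P3, P5, P6, P7, P8
Count = 9 - 3 = 6

6


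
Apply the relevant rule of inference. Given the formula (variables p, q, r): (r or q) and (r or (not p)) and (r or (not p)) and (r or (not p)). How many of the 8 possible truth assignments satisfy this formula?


Evaluate all 8 assignments for p, q, r:
p=0, q=0, r=0: 0
p=0, q=0, r=1: 1
p=0, q=1, r=0: 1
p=0, q=1, r=1: 1
p=1, q=0, r=0: 0
p=1, q=0, r=1: 1
p=1, q=1, r=0: 0
p=1, q=1, r=1: 1
Satisfying count = 5

5


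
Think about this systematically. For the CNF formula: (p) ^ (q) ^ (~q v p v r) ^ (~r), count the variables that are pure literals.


Check each variable for pure literal status:
p: pure positive
q: mixed (not pure)
r: mixed (not pure)
Pure literal count = 1

1


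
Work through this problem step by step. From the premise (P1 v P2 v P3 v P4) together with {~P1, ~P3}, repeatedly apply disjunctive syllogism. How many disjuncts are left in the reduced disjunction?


Original disjuncts (4): P1, P2, P3, P4
Negated (eliminate): ~P1, ~P3
Remaining disjuncts: P2, P4
Count = 4 - 2 = 2

2


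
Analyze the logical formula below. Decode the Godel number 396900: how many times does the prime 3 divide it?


Factorize 396900 by dividing by 3 repeatedly.
Division steps: 3 divides 396900 exactly 4 time(s).
Exponent of 3 = 4

4


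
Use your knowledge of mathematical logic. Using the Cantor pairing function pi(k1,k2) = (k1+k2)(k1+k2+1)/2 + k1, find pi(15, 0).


k1 + k2 = 15
(k1+k2)(k1+k2+1)/2 = 15 * 16 / 2 = 120
pi = 120 + 15 = 135

135


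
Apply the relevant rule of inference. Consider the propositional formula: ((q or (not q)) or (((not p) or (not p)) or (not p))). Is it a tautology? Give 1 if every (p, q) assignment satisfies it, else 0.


Check all 4 assignments:
p=0, q=0: 1
p=0, q=1: 1
p=1, q=0: 1
p=1, q=1: 1
Satisfying count = 4/4.
Tautology iff count = 4: yes.

1


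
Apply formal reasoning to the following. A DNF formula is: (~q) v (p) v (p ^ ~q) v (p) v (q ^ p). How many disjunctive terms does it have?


A DNF formula is a disjunction of terms (conjunctions).
Terms are separated by v.
Counting the disjuncts: 5 terms.

5


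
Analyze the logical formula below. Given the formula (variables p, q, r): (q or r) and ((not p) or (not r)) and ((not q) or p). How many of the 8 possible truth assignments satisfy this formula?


Evaluate all 8 assignments for p, q, r:
p=0, q=0, r=0: 0
p=0, q=0, r=1: 1
p=0, q=1, r=0: 0
p=0, q=1, r=1: 0
p=1, q=0, r=0: 0
p=1, q=0, r=1: 0
p=1, q=1, r=0: 1
p=1, q=1, r=1: 0
Satisfying count = 2

2


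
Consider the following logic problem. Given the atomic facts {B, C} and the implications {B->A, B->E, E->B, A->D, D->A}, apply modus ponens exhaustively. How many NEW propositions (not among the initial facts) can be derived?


Initial facts: {B, C}
Apply modus ponens to closure:
  B and B->A  =>  A
  B and B->E  =>  E
  A and A->D  =>  D
Final known: {A, B, C, D, E}
New propositions: {A, D, E}
Count = 3

3


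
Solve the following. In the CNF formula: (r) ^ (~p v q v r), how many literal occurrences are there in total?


Counting literals in each clause:
Clause 1: 1 literal(s)
Clause 2: 3 literal(s)
Total = 4

4


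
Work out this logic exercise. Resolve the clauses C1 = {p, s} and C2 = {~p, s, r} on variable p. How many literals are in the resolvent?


Remove p from C1 and ~p from C2.
C1 remainder: {s}
C2 remainder: {s, r}
Union (resolvent): {r, s}
Resolvent has 2 literal(s).

2


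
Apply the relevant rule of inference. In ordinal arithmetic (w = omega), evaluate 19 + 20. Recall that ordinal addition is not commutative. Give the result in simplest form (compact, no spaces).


Compute 19 + 20.
Ordinal + is associative but NOT commutative; for finite n>0, n + w = w but w + n stays w+n.
Both operands finite; ordinal + agrees with natural +: 19 + 20 = 39.
Result = 39

39


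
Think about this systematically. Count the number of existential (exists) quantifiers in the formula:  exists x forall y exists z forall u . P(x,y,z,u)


Quantifier prefix: exists x forall y exists z forall u
Mark each quantifier type:
  E U E U
Universal count = 2, Existential count = 2
Asked for existential (exists) quantifiers: 2

2


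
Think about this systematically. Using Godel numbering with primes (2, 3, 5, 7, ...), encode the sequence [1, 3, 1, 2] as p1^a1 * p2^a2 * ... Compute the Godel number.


Encode each element as an exponent of the corresponding prime:
  2^1 = 2
  3^3 = 27
  5^1 = 5
  7^2 = 49
Product = 2 * 27 * 5 * 49 = 13230

13230


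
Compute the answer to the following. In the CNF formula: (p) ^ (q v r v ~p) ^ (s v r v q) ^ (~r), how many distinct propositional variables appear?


Identify each variable that appears in the formula.
Variables found: p, q, r, s
Count = 4

4


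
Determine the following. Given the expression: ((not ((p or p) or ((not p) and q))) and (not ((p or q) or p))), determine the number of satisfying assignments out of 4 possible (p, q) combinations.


Check all 4 assignments:
p=0, q=0: 1
p=0, q=1: 0
p=1, q=0: 0
p=1, q=1: 0
Count of True = 1

1


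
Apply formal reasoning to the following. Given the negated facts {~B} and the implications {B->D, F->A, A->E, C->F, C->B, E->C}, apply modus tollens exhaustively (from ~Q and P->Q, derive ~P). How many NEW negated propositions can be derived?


Initial negated facts: {~B}
Apply modus tollens to closure:
  ~B and C->B  =>  ~C
  ~C and E->C  =>  ~E
  ~E and A->E  =>  ~A
  ~A and F->A  =>  ~F
Final negated: {~A, ~B, ~C, ~E, ~F}
New negations: {~A, ~C, ~E, ~F}
Count = 4

4


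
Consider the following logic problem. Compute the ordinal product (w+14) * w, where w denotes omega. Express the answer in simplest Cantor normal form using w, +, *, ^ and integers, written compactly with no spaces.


Compute (w+14) * w.
Ordinal * is associative and left-distributive over +, but NOT commutative; for finite n>1, n*w = w but w*n stays w*n.
(w+14) * w = sup{(w+14)*k : k<w} = sup{w*k+14} = w^2 (the +14 tail is absorbed in the limit).
Result = w^2

w^2


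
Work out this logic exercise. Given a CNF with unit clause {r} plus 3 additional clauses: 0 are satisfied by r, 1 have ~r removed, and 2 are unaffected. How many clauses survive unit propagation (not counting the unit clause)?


Satisfied (removed): 0
Shortened (remain): 1
Unchanged (remain): 2
Remaining = 1 + 2 = 3

3


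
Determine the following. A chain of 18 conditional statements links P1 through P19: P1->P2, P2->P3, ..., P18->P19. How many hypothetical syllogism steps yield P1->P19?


With 18 implications in a chain connecting 19 propositions:
P1->P2, P2->P3, ..., P18->P19
Steps needed = (number of implications) - 1 = 18 - 1 = 17

17


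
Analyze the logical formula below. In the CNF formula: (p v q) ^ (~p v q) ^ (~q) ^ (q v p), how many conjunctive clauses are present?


A CNF formula is a conjunction of clauses.
Clauses are separated by ^.
Counting the conjuncts: 4 clauses.

4


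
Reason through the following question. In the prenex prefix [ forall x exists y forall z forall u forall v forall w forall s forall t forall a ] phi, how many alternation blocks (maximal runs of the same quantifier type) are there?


Quantifier-type sequence: A E A A A A A A A  (A=forall, E=exists)
Group into maximal same-type runs:
  Ax1 | Ex1 | Ax7
Number of blocks = 3

3


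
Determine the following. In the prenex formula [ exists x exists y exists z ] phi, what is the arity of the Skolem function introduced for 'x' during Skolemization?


Quantifier prefix: exists x exists y exists z
'x' is existentially quantified at position 1.
No universal quantifiers precede it.
Skolem function arity = 0 (a Skolem constant)

0


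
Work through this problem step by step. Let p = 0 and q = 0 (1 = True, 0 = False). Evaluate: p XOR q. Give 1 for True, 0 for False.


p = 0, q = 0
Operation: p XOR q
Evaluate: 0 XOR 0 = 0

0


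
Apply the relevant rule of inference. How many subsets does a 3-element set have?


The power set of a set with n elements has 2^n elements.
|P(S)| = 2^3 = 8

8


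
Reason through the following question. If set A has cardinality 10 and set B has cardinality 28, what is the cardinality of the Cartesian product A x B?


The Cartesian product A x B contains all ordered pairs (a, b).
|A x B| = |A| * |B| = 10 * 28 = 280

280


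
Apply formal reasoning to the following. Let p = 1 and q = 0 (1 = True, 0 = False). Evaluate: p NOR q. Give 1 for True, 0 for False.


p = 1, q = 0
Operation: p NOR q
Evaluate: 1 NOR 0 = 0

0


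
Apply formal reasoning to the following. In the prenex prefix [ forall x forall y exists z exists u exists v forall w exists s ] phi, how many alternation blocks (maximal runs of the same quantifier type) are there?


Quantifier-type sequence: A A E E E A E  (A=forall, E=exists)
Group into maximal same-type runs:
  Ax2 | Ex3 | Ax1 | Ex1
Number of blocks = 4

4


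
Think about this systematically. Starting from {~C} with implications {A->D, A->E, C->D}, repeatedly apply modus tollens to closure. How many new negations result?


Initial negated facts: {~C}
Apply modus tollens to closure:
  (no implication fires)
Final negated: {~C}
New negations: {(none)}
Count = 0

0


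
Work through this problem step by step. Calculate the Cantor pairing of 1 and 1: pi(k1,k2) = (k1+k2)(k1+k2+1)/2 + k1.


k1 + k2 = 2
(k1+k2)(k1+k2+1)/2 = 2 * 3 / 2 = 3
pi = 3 + 1 = 4

4


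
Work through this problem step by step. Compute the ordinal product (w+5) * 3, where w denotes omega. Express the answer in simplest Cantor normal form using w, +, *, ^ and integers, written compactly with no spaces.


Compute (w+5) * 3.
Ordinal * is associative and left-distributive over +, but NOT commutative; for finite n>1, n*w = w but w*n stays w*n.
(w+5) * 3 = (w+5) repeated 3 times. Each intermediate +5 is absorbed by the following w; only the last survives: w*3+5.
Result = w*3+5

w*3+5


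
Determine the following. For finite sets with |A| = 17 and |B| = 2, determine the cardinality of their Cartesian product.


The Cartesian product A x B contains all ordered pairs (a, b).
|A x B| = |A| * |B| = 17 * 2 = 34

34


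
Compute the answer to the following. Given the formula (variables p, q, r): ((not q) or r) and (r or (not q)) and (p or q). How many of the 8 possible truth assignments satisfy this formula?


Evaluate all 8 assignments for p, q, r:
p=0, q=0, r=0: 0
p=0, q=0, r=1: 0
p=0, q=1, r=0: 0
p=0, q=1, r=1: 1
p=1, q=0, r=0: 1
p=1, q=0, r=1: 1
p=1, q=1, r=0: 0
p=1, q=1, r=1: 1
Satisfying count = 4

4


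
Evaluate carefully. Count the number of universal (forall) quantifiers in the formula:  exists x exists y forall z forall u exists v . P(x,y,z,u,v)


Quantifier prefix: exists x exists y forall z forall u exists v
Mark each quantifier type:
  E E U U E
Universal count = 2, Existential count = 3
Asked for universal (forall) quantifiers: 2

2


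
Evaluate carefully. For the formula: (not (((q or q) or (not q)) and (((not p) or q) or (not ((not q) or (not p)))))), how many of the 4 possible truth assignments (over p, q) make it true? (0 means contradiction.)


Check all 4 assignments:
p=0, q=0: 0
p=0, q=1: 0
p=1, q=0: 1
p=1, q=1: 0
Count of True = 1

1


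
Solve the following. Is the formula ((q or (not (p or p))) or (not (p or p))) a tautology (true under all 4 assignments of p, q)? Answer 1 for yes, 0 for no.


Check all 4 assignments:
p=0, q=0: 1
p=0, q=1: 1
p=1, q=0: 0
p=1, q=1: 1
Satisfying count = 3/4.
Tautology iff count = 4: no.

0


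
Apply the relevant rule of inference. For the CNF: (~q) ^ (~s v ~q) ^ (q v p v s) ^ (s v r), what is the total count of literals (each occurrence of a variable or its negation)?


Counting literals in each clause:
Clause 1: 1 literal(s)
Clause 2: 2 literal(s)
Clause 3: 3 literal(s)
Clause 4: 2 literal(s)
Total = 8

8


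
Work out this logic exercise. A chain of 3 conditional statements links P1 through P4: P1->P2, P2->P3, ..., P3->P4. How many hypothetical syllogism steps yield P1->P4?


With 3 implications in a chain connecting 4 propositions:
P1->P2, P2->P3, ..., P3->P4
Steps needed = (number of implications) - 1 = 3 - 1 = 2

2


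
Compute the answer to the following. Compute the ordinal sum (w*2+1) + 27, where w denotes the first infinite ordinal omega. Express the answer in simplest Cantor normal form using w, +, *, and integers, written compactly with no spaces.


Compute (w*2+1) + 27.
Ordinal + is associative but NOT commutative; for finite n>0, n + w = w but w + n stays w+n.
By associativity: (w*2+1) + 27 = w*2 + (1+27) = w*2+28.
Result = w*2+28

w*2+28


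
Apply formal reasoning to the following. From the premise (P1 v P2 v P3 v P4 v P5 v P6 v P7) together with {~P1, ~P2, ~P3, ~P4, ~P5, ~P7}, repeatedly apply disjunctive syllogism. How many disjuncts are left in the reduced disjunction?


Original disjuncts (7): P1, P2, P3, P4, P5, P6, P7
Negated (eliminate): ~P1, ~P2, ~P3, ~P4, ~P5, ~P7
Remaining disjuncts: P6
Count = 7 - 6 = 1

1


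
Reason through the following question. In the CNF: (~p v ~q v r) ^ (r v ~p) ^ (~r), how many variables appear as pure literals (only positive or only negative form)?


Check each variable for pure literal status:
p: pure negative
q: pure negative
r: mixed (not pure)
Pure literal count = 2

2


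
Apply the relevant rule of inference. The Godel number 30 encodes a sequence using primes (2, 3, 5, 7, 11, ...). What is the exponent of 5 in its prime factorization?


Factorize 30 by dividing by 5 repeatedly.
Division steps: 5 divides 30 exactly 1 time(s).
Exponent of 5 = 1

1


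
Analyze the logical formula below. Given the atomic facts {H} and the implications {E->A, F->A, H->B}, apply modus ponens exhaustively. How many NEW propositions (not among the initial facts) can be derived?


Initial facts: {H}
Apply modus ponens to closure:
  H and H->B  =>  B
Final known: {B, H}
New propositions: {B}
Count = 1

1


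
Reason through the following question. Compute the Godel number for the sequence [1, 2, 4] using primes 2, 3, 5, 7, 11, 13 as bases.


Encode each element as an exponent of the corresponding prime:
  2^1 = 2
  3^2 = 9
  5^4 = 625
Product = 2 * 9 * 625 = 11250

11250


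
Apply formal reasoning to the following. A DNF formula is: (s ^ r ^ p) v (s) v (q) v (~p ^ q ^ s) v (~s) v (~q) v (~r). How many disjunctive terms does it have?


A DNF formula is a disjunction of terms (conjunctions).
Terms are separated by v.
Counting the disjuncts: 7 terms.

7


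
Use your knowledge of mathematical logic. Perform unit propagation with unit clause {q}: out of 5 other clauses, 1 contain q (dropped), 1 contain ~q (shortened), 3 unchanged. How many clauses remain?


Satisfied (removed): 1
Shortened (remain): 1
Unchanged (remain): 3
Remaining = 1 + 3 = 4

4


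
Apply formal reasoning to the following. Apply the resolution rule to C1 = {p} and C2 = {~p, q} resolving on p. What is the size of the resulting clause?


Remove p from C1 and ~p from C2.
C1 remainder: {}
C2 remainder: {q}
Union (resolvent): {q}
Resolvent has 1 literal(s).

1


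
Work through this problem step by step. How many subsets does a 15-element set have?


The power set of a set with n elements has 2^n elements.
|P(S)| = 2^15 = 32768

32768


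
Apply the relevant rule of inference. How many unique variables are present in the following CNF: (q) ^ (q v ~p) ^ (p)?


Identify each variable that appears in the formula.
Variables found: p, q
Count = 2

2


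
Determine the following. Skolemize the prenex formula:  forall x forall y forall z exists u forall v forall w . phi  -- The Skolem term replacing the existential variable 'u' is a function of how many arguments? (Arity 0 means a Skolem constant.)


Quantifier prefix: forall x forall y forall z exists u forall v forall w
'u' is existentially quantified at position 4.
Universal variables preceding it: x, y, z
Skolem function arity = 3

3


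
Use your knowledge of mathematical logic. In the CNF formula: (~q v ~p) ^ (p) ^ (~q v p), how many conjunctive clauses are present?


A CNF formula is a conjunction of clauses.
Clauses are separated by ^.
Counting the conjuncts: 3 clauses.

3


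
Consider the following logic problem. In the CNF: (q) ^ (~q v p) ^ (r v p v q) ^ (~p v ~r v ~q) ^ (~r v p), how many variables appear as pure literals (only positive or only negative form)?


Check each variable for pure literal status:
p: mixed (not pure)
q: mixed (not pure)
r: mixed (not pure)
Pure literal count = 0

0


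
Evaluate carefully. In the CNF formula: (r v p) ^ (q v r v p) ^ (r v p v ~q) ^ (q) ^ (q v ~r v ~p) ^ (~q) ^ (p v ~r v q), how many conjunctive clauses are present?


A CNF formula is a conjunction of clauses.
Clauses are separated by ^.
Counting the conjuncts: 7 clauses.

7


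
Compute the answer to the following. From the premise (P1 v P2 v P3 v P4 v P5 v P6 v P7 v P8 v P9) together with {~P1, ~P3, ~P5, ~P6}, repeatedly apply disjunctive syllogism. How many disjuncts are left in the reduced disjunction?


Original disjuncts (9): P1, P2, P3, P4, P5, P6, P7, P8, P9
Negated (eliminate): ~P1, ~P3, ~P5, ~P6
Remaining disjuncts: P2, P4, P7, P8, P9
Count = 9 - 4 = 5

5


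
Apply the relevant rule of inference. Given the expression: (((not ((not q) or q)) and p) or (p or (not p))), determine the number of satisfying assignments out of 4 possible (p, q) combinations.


Check all 4 assignments:
p=0, q=0: 1
p=0, q=1: 1
p=1, q=0: 1
p=1, q=1: 1
Count of True = 4

4


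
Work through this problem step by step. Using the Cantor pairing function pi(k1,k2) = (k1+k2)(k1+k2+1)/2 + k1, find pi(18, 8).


k1 + k2 = 26
(k1+k2)(k1+k2+1)/2 = 26 * 27 / 2 = 351
pi = 351 + 18 = 369

369


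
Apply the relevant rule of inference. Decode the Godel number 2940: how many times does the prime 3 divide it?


Factorize 2940 by dividing by 3 repeatedly.
Division steps: 3 divides 2940 exactly 1 time(s).
Exponent of 3 = 1

1


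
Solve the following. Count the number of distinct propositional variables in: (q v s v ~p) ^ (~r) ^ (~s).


Identify each variable that appears in the formula.
Variables found: p, q, r, s
Count = 4

4


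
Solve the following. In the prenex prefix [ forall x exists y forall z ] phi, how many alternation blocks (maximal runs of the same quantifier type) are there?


Quantifier-type sequence: A E A  (A=forall, E=exists)
Group into maximal same-type runs:
  Ax1 | Ex1 | Ax1
Number of blocks = 3

3


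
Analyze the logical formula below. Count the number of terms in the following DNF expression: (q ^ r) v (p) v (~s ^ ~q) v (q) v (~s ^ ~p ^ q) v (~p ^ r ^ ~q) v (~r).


A DNF formula is a disjunction of terms (conjunctions).
Terms are separated by v.
Counting the disjuncts: 7 terms.

7


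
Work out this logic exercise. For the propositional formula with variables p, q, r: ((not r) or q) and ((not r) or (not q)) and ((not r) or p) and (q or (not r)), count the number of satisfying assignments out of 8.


Evaluate all 8 assignments for p, q, r:
p=0, q=0, r=0: 1
p=0, q=0, r=1: 0
p=0, q=1, r=0: 1
p=0, q=1, r=1: 0
p=1, q=0, r=0: 1
p=1, q=0, r=1: 0
p=1, q=1, r=0: 1
p=1, q=1, r=1: 0
Satisfying count = 4

4


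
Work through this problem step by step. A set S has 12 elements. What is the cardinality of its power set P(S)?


The power set of a set with n elements has 2^n elements.
|P(S)| = 2^12 = 4096

4096


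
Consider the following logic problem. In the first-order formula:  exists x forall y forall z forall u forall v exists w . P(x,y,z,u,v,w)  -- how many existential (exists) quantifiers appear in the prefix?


Quantifier prefix: exists x forall y forall z forall u forall v exists w
Mark each quantifier type:
  E U U U U E
Universal count = 4, Existential count = 2
Asked for existential (exists) quantifiers: 2

2
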